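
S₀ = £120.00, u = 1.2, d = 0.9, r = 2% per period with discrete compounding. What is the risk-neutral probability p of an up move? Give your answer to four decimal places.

p = 0.4000

Risk-neutral probability p = (1 + 0.02 − 0.9)/(1.2 − 0.9) = 0.1200/0.3000 = 0.4000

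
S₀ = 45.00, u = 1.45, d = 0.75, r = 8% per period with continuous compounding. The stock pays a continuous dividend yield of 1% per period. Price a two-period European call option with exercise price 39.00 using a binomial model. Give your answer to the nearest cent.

Per-period risk-free factor R = e^0.08 = 1.0833; dividend-adjusted growth = e^(0.08−0.01) = 1.0725.
Risk-neutral probability p = (1.0725 − 0.75)/(1.45 − 0.75) = 0.3225/0.7000 = 0.4607
Terminal stock prices: S_uu = 94.61, S_ud = 48.94, S_dd = 25.31
Terminal payoffs (S − K): max(55.61, 0) = 55.61, max(9.938, 0) = 9.938, max(-13.69, 0) = 0
Node u (S = 65.25): V_u = e^(−0.08)·[0.4607·55.6125 + 0.5393·9.9375] = 28.5992
Node d (S = 33.75): V_d = e^(−0.08)·[0.4607·9.9375 + 0.5393·0.0000] = 4.2265
Node 0 (S = 45): V_0 = e^(−0.08)·[0.4607·28.5992 + 0.5393·4.2265] = 14.2673

14.27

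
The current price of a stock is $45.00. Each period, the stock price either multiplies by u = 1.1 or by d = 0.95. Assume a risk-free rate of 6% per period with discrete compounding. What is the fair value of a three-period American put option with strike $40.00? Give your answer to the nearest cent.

$0.02

Risk-neutral probability p = (1 + 0.06 − 0.95)/(1.1 − 0.95) = 0.1100/0.1500 = 0.7333
Terminal stock prices: S_uuu = 59.9, S_uud = 51.73, S_udd = 44.67, S_ddd = 38.58
Terminal payoffs (K − S): max(-19.9, 0) = 0, max(-11.73, 0) = 0, max(-4.674, 0) = 0, max(1.418, 0) = 1.418
Node uu (S = 54.45): continuation = 1/1.06·[0.7333·0.0000 + 0.2667·0.0000] = 0.0000; exercise value = 0.0000 ≤ continuation, so V_uu = 0.0000
Node ud (S = 47.03): continuation = 1/1.06·[0.7333·0.0000 + 0.2667·0.0000] = 0.0000; exercise value = 0.0000 ≤ continuation, so V_ud = 0.0000
Node dd (S = 40.61): continuation = 1/1.06·[0.7333·0.0000 + 0.2667·1.4181] = 0.3568; exercise value = 0.0000 ≤ continuation, so V_dd = 0.3568
Node u (S = 49.5): continuation = 1/1.06·[0.7333·0.0000 + 0.2667·0.0000] = 0.0000; exercise value = 0.0000 ≤ continuation, so V_u = 0.0000
Node d (S = 42.75): continuation = 1/1.06·[0.7333·0.0000 + 0.2667·0.3568] = 0.0898; exercise value = 0.0000 ≤ continuation, so V_d = 0.0898
Node 0 (S = 45): continuation = 1/1.06·[0.7333·0.0000 + 0.2667·0.0898] = 0.0226; exercise value = 0.0000 ≤ continuation, so V_0 = 0.0226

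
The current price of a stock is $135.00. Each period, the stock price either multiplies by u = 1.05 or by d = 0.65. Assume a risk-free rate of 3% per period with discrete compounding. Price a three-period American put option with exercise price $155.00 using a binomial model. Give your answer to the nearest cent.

$20.00

Risk-neutral probability p = (1 + 0.03 − 0.65)/(1.05 − 0.65) = 0.3800/0.4000 = 0.9500
Terminal stock prices: S_uuu = 156.3, S_uud = 96.74, S_udd = 59.89, S_ddd = 37.07
Terminal payoffs (K − S): max(-1.279, 0) = 0, max(58.26, 0) = 58.26, max(95.11, 0) = 95.11, max(117.9, 0) = 117.9
Node uu (S = 148.8): continuation = 1/1.03·[0.9500·0.0000 + 0.0500·58.2556] = 2.8279; exercise value = 6.1625 > continuation, so V_uu = 6.1625 (exercise)
Node ud (S = 92.14): continuation = 1/1.03·[0.9500·58.2556 + 0.0500·95.1106] = 58.3479; exercise value = 62.8625 > continuation, so V_ud = 62.8625 (exercise)
Node dd (S = 57.04): continuation = 1/1.03·[0.9500·95.1106 + 0.0500·117.9256] = 93.4479; exercise value = 97.9625 > continuation, so V_dd = 97.9625 (exercise)
Node u (S = 141.8): continuation = 1/1.03·[0.9500·6.1625 + 0.0500·62.8625] = 8.7354; exercise value = 13.2500 > continuation, so V_u = 13.2500 (exercise)
Node d (S = 87.75): continuation = 1/1.03·[0.9500·62.8625 + 0.0500·97.9625] = 62.7354; exercise value = 67.2500 > continuation, so V_d = 67.2500 (exercise)
Node 0 (S = 135): continuation = 1/1.03·[0.9500·13.2500 + 0.0500·67.2500] = 15.4854; exercise value = 20.0000 > continuation, so V_0 = 20.0000 (exercise)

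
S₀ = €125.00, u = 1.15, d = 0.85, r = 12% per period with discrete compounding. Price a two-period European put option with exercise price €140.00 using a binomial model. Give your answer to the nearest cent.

€2.95

Risk-neutral probability p = (1 + 0.12 − 0.85)/(1.15 − 0.85) = 0.2700/0.3000 = 0.9000
Terminal stock prices: S_uu = 165.3, S_ud = 122.2, S_dd = 90.31
Terminal payoffs (K − S): max(-25.31, 0) = 0, max(17.81, 0) = 17.81, max(49.69, 0) = 49.69
Node u (S = 143.8): V_u = 1/1.12·[0.9000·0.0000 + 0.1000·17.8125] = 1.5904
Node d (S = 106.2): V_d = 1/1.12·[0.9000·17.8125 + 0.1000·49.6875] = 18.7500
Node 0 (S = 125): V_0 = 1/1.12·[0.9000·1.5904 + 0.1000·18.7500] = 2.9521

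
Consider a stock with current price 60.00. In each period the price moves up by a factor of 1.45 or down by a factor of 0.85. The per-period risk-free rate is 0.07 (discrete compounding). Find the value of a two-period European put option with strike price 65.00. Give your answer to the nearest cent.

7.58

Risk-neutral probability p = (1 + 0.07 − 0.85)/(1.45 − 0.85) = 0.2200/0.6000 = 0.3667
Terminal stock prices: S_uu = 126.2, S_ud = 73.95, S_dd = 43.35
Terminal payoffs (K − S): max(-61.15, 0) = 0, max(-8.95, 0) = 0, max(21.65, 0) = 21.65
Node u (S = 87): V_u = 1/1.07·[0.3667·0.0000 + 0.6333·0.0000] = 0.0000
Node d (S = 51): V_d = 1/1.07·[0.3667·0.0000 + 0.6333·21.6500] = 12.8146
Node 0 (S = 60): V_0 = 1/1.07·[0.3667·0.0000 + 0.6333·12.8146] = 7.5850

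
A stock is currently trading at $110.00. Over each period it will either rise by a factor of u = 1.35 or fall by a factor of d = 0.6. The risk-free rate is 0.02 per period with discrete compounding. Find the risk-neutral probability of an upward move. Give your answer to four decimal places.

p = 0.5600

Risk-neutral probability p = (1 + 0.02 − 0.6)/(1.35 − 0.6) = 0.4200/0.7500 = 0.5600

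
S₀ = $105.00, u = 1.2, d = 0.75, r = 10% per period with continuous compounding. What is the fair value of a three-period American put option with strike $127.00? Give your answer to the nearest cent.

Risk-neutral probability p = (e^0.1 − 0.75)/(1.2 − 0.75) = 0.3552/0.4500 = 0.7893
Terminal stock prices: S_uuu = 181.4, S_uud = 113.4, S_udd = 70.88, S_ddd = 44.3
Terminal payoffs (K − S): max(-54.44, 0) = 0, max(13.6, 0) = 13.6, max(56.12, 0) = 56.12, max(82.7, 0) = 82.7
Node uu (S = 151.2): continuation = e^(−0.1)·[0.7893·0.0000 + 0.2107·13.6000] = 2.5932; exercise value = 0.0000 ≤ continuation, so V_uu = 2.5932
Node ud (S = 94.5): continuation = e^(−0.1)·[0.7893·13.6000 + 0.2107·56.1250] = 20.4144; exercise value = 32.5000 > continuation, so V_ud = 32.5000 (exercise)
Node dd (S = 59.06): continuation = e^(−0.1)·[0.7893·56.1250 + 0.2107·82.7031] = 55.8519; exercise value = 67.9375 > continuation, so V_dd = 67.9375 (exercise)
Node u (S = 126): continuation = e^(−0.1)·[0.7893·2.5932 + 0.2107·32.5000] = 8.0490; exercise value = 1.0000 ≤ continuation, so V_u = 8.0490
Node d (S = 78.75): continuation = e^(−0.1)·[0.7893·32.5000 + 0.2107·67.9375] = 36.1644; exercise value = 48.2500 > continuation, so V_d = 48.2500 (exercise)
Node 0 (S = 105): continuation = e^(−0.1)·[0.7893·8.0490 + 0.2107·48.2500] = 14.9485; exercise value = 22.0000 > continuation, so V_0 = 22.0000 (exercise)

$22.00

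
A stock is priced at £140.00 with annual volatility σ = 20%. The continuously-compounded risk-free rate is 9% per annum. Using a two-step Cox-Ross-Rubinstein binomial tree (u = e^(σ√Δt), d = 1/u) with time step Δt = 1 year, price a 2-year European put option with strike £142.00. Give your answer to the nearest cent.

CRR parameters: u = e^(σ√Δt) = e^(0.2·√1) = 1.2214, d = 1/u = 0.8187
Per-period rate: rΔt = 0.09·1 = 0.09, so R = e^0.09 = 1.0942
Risk-neutral probability p = (e^0.09 − 0.8187)/(1.2214 − 0.8187) = 0.2754/0.4027 = 0.6840
Terminal stock prices: S_uu = 208.9, S_ud = 140, S_dd = 93.84
Terminal payoffs (K − S): max(-66.86, 0) = 0, max(2, 0) = 2, max(48.16, 0) = 48.16
Node u (S = 171): V_u = e^(−0.09)·[0.6840·0.0000 + 0.3160·2.0000] = 0.5775
Node d (S = 114.6): V_d = e^(−0.09)·[0.6840·2.0000 + 0.3160·48.1552] = 15.1559
Node 0 (S = 140): V_0 = e^(−0.09)·[0.6840·0.5775 + 0.3160·15.1559] = 4.7376

£4.74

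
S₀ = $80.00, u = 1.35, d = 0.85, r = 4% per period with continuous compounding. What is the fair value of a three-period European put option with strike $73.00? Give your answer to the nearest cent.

$5.01

Risk-neutral probability p = (e^0.04 − 0.85)/(1.35 − 0.85) = 0.1908/0.5000 = 0.3816
Terminal stock prices: S_uuu = 196.8, S_uud = 123.9, S_udd = 78.03, S_ddd = 49.13
Terminal payoffs (K − S): max(-123.8, 0) = 0, max(-50.93, 0) = 0, max(-5.03, 0) = 0, max(23.87, 0) = 23.87
Node uu (S = 145.8): V_uu = e^(−0.04)·[0.3816·0.0000 + 0.6184·0.0000] = 0.0000
Node ud (S = 91.8): V_ud = e^(−0.04)·[0.3816·0.0000 + 0.6184·0.0000] = 0.0000
Node dd (S = 57.8): V_dd = e^(−0.04)·[0.3816·0.0000 + 0.6184·23.8700] = 14.1819
Node u (S = 108): V_u = e^(−0.04)·[0.3816·0.0000 + 0.6184·0.0000] = 0.0000
Node d (S = 68): V_d = e^(−0.04)·[0.3816·0.0000 + 0.6184·14.1819] = 8.4259
Node 0 (S = 80): V_0 = e^(−0.04)·[0.3816·0.0000 + 0.6184·8.4259] = 5.0061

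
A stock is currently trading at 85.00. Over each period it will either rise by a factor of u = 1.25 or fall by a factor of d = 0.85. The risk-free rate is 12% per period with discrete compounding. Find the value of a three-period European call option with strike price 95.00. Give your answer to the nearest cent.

21.20

Risk-neutral probability p = (1 + 0.12 − 0.85)/(1.25 − 0.85) = 0.2700/0.4000 = 0.6750
Terminal stock prices: S_uuu = 166, S_uud = 112.9, S_udd = 76.77, S_ddd = 52.2
Terminal payoffs (S − K): max(71.02, 0) = 71.02, max(17.89, 0) = 17.89, max(-18.23, 0) = 0, max(-42.8, 0) = 0
Node uu (S = 132.8): V_uu = 1/1.12·[0.6750·71.0156 + 0.3250·17.8906] = 47.9911
Node ud (S = 90.31): V_ud = 1/1.12·[0.6750·17.8906 + 0.3250·0.0000] = 10.7823
Node dd (S = 61.41): V_dd = 1/1.12·[0.6750·0.0000 + 0.3250·0.0000] = 0.0000
Node u (S = 106.2): V_u = 1/1.12·[0.6750·47.9911 + 0.3250·10.7823] = 32.0520
Node d (S = 72.25): V_d = 1/1.12·[0.6750·10.7823 + 0.3250·0.0000] = 6.4983
Node 0 (S = 85): V_0 = 1/1.12·[0.6750·32.0520 + 0.3250·6.4983] = 21.2027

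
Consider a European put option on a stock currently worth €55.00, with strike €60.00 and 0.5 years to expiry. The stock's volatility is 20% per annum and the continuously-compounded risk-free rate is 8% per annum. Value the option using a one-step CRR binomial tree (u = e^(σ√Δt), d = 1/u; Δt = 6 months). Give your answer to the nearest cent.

€4.61

CRR parameters: u = e^(σ√Δt) = e^(0.2·√0.5) = 1.1519, d = 1/u = 0.8681
Per-period rate: rΔt = 0.08·0.5 = 0.04, so R = e^0.04 = 1.0408
Risk-neutral probability p = (e^0.04 − 0.8681)/(1.1519 − 0.8681) = 0.1727/0.2838 = 0.6085
Terminal stock prices: S_u = 63.36, S_d = 47.75
Terminal payoffs (K − S): max(-3.355, 0) = 0, max(12.25, 0) = 12.25
Node 0 (S = 55): V_0 = e^(−0.04)·[0.6085·0.0000 + 0.3915·12.2532] = 4.6089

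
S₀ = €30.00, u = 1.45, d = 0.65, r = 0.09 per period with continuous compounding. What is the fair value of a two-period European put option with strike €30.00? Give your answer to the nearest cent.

Risk-neutral probability p = (e^0.09 − 0.65)/(1.45 − 0.65) = 0.4442/0.8000 = 0.5552
Terminal stock prices: S_uu = 63.08, S_ud = 28.28, S_dd = 12.68
Terminal payoffs (K − S): max(-33.08, 0) = 0, max(1.725, 0) = 1.725, max(17.32, 0) = 17.32
Node u (S = 43.5): V_u = e^(−0.09)·[0.5552·0.0000 + 0.4448·1.7250] = 0.7012
Node d (S = 19.5): V_d = e^(−0.09)·[0.5552·1.7250 + 0.4448·17.3250] = 7.9179
Node 0 (S = 30): V_0 = e^(−0.09)·[0.5552·0.7012 + 0.4448·7.9179] = 3.5745

€3.57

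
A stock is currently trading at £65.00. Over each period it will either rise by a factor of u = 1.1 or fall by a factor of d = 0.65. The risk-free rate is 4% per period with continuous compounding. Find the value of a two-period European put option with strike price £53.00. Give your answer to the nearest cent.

£1.78

Risk-neutral probability p = (e^0.04 − 0.65)/(1.1 − 0.65) = 0.3908/0.4500 = 0.8685
Terminal stock prices: S_uu = 78.65, S_ud = 46.48, S_dd = 27.46
Terminal payoffs (K − S): max(-25.65, 0) = 0, max(6.525, 0) = 6.525, max(25.54, 0) = 25.54
Node u (S = 71.5): V_u = e^(−0.04)·[0.8685·0.0000 + 0.1315·6.5250] = 0.8246
Node d (S = 42.25): V_d = e^(−0.04)·[0.8685·6.5250 + 0.1315·25.5375] = 8.6718
Node 0 (S = 65): V_0 = e^(−0.04)·[0.8685·0.8246 + 0.1315·8.6718] = 1.7839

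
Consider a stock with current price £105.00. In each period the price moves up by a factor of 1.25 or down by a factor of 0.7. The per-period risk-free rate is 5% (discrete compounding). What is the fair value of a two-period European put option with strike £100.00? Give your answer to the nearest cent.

£9.23

Risk-neutral probability p = (1 + 0.05 − 0.7)/(1.25 − 0.7) = 0.3500/0.5500 = 0.6364
Terminal stock prices: S_uu = 164.1, S_ud = 91.88, S_dd = 51.45
Terminal payoffs (K − S): max(-64.06, 0) = 0, max(8.125, 0) = 8.125, max(48.55, 0) = 48.55
Node u (S = 131.2): V_u = 1/1.05·[0.6364·0.0000 + 0.3636·8.1250] = 2.8139
Node d (S = 73.5): V_d = 1/1.05·[0.6364·8.1250 + 0.3636·48.5500] = 21.7381
Node 0 (S = 105): V_0 = 1/1.05·[0.6364·2.8139 + 0.3636·21.7381] = 9.2337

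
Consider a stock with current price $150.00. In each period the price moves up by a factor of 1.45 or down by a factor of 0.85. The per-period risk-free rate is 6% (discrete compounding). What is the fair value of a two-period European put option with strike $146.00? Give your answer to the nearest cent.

$14.15

Risk-neutral probability p = (1 + 0.06 − 0.85)/(1.45 − 0.85) = 0.2100/0.6000 = 0.3500
Terminal stock prices: S_uu = 315.4, S_ud = 184.9, S_dd = 108.4
Terminal payoffs (K − S): max(-169.4, 0) = 0, max(-38.88, 0) = 0, max(37.63, 0) = 37.63
Node u (S = 217.5): V_u = 1/1.06·[0.3500·0.0000 + 0.6500·0.0000] = 0.0000
Node d (S = 127.5): V_d = 1/1.06·[0.3500·0.0000 + 0.6500·37.6250] = 23.0719
Node 0 (S = 150): V_0 = 1/1.06·[0.3500·0.0000 + 0.6500·23.0719] = 14.1479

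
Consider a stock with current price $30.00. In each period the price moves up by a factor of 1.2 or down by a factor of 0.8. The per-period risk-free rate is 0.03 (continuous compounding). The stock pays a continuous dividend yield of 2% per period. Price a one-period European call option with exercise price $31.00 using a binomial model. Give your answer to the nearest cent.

Per-period risk-free factor R = e^0.03 = 1.0305; dividend-adjusted growth = e^(0.03−0.02) = 1.0101.
Risk-neutral probability p = (1.0101 − 0.8)/(1.2 − 0.8) = 0.2101/0.4000 = 0.5251
Terminal stock prices: S_u = 36, S_d = 24
Terminal payoffs (S − K): max(5, 0) = 5, max(-7, 0) = 0
Node 0 (S = 30): V_0 = e^(−0.03)·[0.5251·5.0000 + 0.4749·0.0000] = 2.5480

$2.55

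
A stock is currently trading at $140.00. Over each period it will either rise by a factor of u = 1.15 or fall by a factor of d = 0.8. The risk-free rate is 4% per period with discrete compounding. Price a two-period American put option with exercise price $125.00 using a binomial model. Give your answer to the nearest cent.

$3.93

Risk-neutral probability p = (1 + 0.04 − 0.8)/(1.15 − 0.8) = 0.2400/0.3500 = 0.6857
Terminal stock prices: S_uu = 185.1, S_ud = 128.8, S_dd = 89.6
Terminal payoffs (K − S): max(-60.15, 0) = 0, max(-3.8, 0) = 0, max(35.4, 0) = 35.4
Node u (S = 161): continuation = 1/1.04·[0.6857·0.0000 + 0.3143·0.0000] = 0.0000; exercise value = 0.0000 ≤ continuation, so V_u = 0.0000
Node d (S = 112): continuation = 1/1.04·[0.6857·0.0000 + 0.3143·35.4000] = 10.6978; exercise value = 13.0000 > continuation, so V_d = 13.0000 (exercise)
Node 0 (S = 140): continuation = 1/1.04·[0.6857·0.0000 + 0.3143·13.0000] = 3.9286; exercise value = 0.0000 ≤ continuation, so V_0 = 3.9286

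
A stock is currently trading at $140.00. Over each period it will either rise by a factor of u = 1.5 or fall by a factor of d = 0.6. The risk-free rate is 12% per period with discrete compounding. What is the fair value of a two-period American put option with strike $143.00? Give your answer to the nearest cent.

$25.55

Risk-neutral probability p = (1 + 0.12 − 0.6)/(1.5 − 0.6) = 0.5200/0.9000 = 0.5778
Terminal stock prices: S_uu = 315, S_ud = 126, S_dd = 50.4
Terminal payoffs (K − S): max(-172, 0) = 0, max(17, 0) = 17, max(92.6, 0) = 92.6
Node u (S = 210): continuation = 1/1.12·[0.5778·0.0000 + 0.4222·17.0000] = 6.4087; exercise value = 0.0000 ≤ continuation, so V_u = 6.4087
Node d (S = 84): continuation = 1/1.12·[0.5778·17.0000 + 0.4222·92.6000] = 43.6786; exercise value = 59.0000 > continuation, so V_d = 59.0000 (exercise)
Node 0 (S = 140): continuation = 1/1.12·[0.5778·6.4087 + 0.4222·59.0000] = 25.5482; exercise value = 3.0000 ≤ continuation, so V_0 = 25.5482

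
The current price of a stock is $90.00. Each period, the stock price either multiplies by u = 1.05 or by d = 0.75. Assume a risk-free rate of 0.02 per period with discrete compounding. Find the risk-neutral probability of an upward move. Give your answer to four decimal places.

Risk-neutral probability p = (1 + 0.02 − 0.75)/(1.05 − 0.75) = 0.2700/0.3000 = 0.9000

p = 0.9000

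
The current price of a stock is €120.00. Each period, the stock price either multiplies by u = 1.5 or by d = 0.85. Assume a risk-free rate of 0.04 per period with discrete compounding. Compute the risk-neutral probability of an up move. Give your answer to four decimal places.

p = 0.2923

Risk-neutral probability p = (1 + 0.04 − 0.85)/(1.5 − 0.85) = 0.1900/0.6500 = 0.2923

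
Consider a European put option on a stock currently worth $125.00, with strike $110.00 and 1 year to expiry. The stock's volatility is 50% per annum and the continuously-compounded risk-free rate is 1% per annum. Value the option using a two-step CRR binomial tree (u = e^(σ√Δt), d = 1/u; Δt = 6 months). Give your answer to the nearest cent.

$16.14

CRR parameters: u = e^(σ√Δt) = e^(0.5·√0.5) = 1.4241, d = 1/u = 0.7022
Per-period rate: rΔt = 0.01·0.5 = 0.005, so R = e^0.005 = 1.0050
Risk-neutral probability p = (e^0.005 − 0.7022)/(1.4241 − 0.7022) = 0.3028/0.7219 = 0.4195
Terminal stock prices: S_uu = 253.5, S_ud = 125, S_dd = 61.63
Terminal payoffs (K − S): max(-143.5, 0) = 0, max(-15, 0) = 0, max(48.37, 0) = 48.37
Node u (S = 178): V_u = e^(−0.005)·[0.4195·0.0000 + 0.5805·0.0000] = 0.0000
Node d (S = 87.77): V_d = e^(−0.005)·[0.4195·0.0000 + 0.5805·48.3664] = 27.9384
Node 0 (S = 125): V_0 = e^(−0.005)·[0.4195·0.0000 + 0.5805·27.9384] = 16.1383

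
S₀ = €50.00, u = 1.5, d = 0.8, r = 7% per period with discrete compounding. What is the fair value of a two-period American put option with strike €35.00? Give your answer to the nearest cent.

€0.99

Risk-neutral probability p = (1 + 0.07 − 0.8)/(1.5 − 0.8) = 0.2700/0.7000 = 0.3857
Terminal stock prices: S_uu = 112.5, S_ud = 60, S_dd = 32
Terminal payoffs (K − S): max(-77.5, 0) = 0, max(-25, 0) = 0, max(3, 0) = 3
Node u (S = 75): continuation = 1/1.07·[0.3857·0.0000 + 0.6143·0.0000] = 0.0000; exercise value = 0.0000 ≤ continuation, so V_u = 0.0000
Node d (S = 40): continuation = 1/1.07·[0.3857·0.0000 + 0.6143·3.0000] = 1.7223; exercise value = 0.0000 ≤ continuation, so V_d = 1.7223
Node 0 (S = 50): continuation = 1/1.07·[0.3857·0.0000 + 0.6143·1.7223] = 0.9888; exercise value = 0.0000 ≤ continuation, so V_0 = 0.9888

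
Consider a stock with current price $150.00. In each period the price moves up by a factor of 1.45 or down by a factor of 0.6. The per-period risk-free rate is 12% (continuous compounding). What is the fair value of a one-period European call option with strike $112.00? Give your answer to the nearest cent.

$58.07

Risk-neutral probability p = (e^0.12 − 0.6)/(1.45 − 0.6) = 0.5275/0.8500 = 0.6206
Terminal stock prices: S_u = 217.5, S_d = 90
Terminal payoffs (S − K): max(105.5, 0) = 105.5, max(-22, 0) = 0
Node 0 (S = 150): V_0 = e^(−0.12)·[0.6206·105.5000 + 0.3794·0.0000] = 58.0682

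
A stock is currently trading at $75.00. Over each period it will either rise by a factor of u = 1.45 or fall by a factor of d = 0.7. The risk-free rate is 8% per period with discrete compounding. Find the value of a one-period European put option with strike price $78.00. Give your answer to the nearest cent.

$11.65

Risk-neutral probability p = (1 + 0.08 − 0.7)/(1.45 − 0.7) = 0.3800/0.7500 = 0.5067
Terminal stock prices: S_u = 108.8, S_d = 52.5
Terminal payoffs (K − S): max(-30.75, 0) = 0, max(25.5, 0) = 25.5
Node 0 (S = 75): V_0 = 1/1.08·[0.5067·0.0000 + 0.4933·25.5000] = 11.6481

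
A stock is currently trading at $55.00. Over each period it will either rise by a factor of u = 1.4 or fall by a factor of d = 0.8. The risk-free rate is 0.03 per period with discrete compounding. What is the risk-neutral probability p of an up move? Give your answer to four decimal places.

Risk-neutral probability p = (1 + 0.03 − 0.8)/(1.4 − 0.8) = 0.2300/0.6000 = 0.3833

p = 0.3833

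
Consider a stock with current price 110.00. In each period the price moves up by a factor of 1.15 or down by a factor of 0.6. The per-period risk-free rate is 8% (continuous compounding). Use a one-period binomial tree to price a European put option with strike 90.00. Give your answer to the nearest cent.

2.69

Risk-neutral probability p = (e^0.08 − 0.6)/(1.15 − 0.6) = 0.4833/0.5500 = 0.8787
Terminal stock prices: S_u = 126.5, S_d = 66
Terminal payoffs (K − S): max(-36.5, 0) = 0, max(24, 0) = 24
Node 0 (S = 110): V_0 = e^(−0.08)·[0.8787·0.0000 + 0.1213·24.0000] = 2.6873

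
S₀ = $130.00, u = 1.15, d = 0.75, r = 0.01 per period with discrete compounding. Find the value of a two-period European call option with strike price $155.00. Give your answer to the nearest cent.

$7.01

Risk-neutral probability p = (1 + 0.01 − 0.75)/(1.15 − 0.75) = 0.2600/0.4000 = 0.6500
Terminal stock prices: S_uu = 171.9, S_ud = 112.1, S_dd = 73.12
Terminal payoffs (S − K): max(16.92, 0) = 16.92, max(-42.88, 0) = 0, max(-81.88, 0) = 0
Node u (S = 149.5): V_u = 1/1.01·[0.6500·16.9250 + 0.3500·0.0000] = 10.8923
Node d (S = 97.5): V_d = 1/1.01·[0.6500·0.0000 + 0.3500·0.0000] = 0.0000
Node 0 (S = 130): V_0 = 1/1.01·[0.6500·10.8923 + 0.3500·0.0000] = 7.0099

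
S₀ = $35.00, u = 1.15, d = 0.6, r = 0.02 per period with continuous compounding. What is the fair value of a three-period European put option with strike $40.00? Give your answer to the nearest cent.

$8.23

Risk-neutral probability p = (e^0.02 − 0.6)/(1.15 − 0.6) = 0.4202/0.5500 = 0.7640
Terminal stock prices: S_uuu = 53.23, S_uud = 27.77, S_udd = 14.49, S_ddd = 7.56
Terminal payoffs (K − S): max(-13.23, 0) = 0, max(12.23, 0) = 12.23, max(25.51, 0) = 25.51, max(32.44, 0) = 32.44
Node uu (S = 46.29): V_uu = e^(−0.02)·[0.7640·0.0000 + 0.2360·12.2275] = 2.8285
Node ud (S = 24.15): V_ud = e^(−0.02)·[0.7640·12.2275 + 0.2360·25.5100] = 15.0579
Node dd (S = 12.6): V_dd = e^(−0.02)·[0.7640·25.5100 + 0.2360·32.4400] = 26.6079
Node u (S = 40.25): V_u = e^(−0.02)·[0.7640·2.8285 + 0.2360·15.0579] = 5.6015
Node d (S = 21): V_d = e^(−0.02)·[0.7640·15.0579 + 0.2360·26.6079] = 17.4316
Node 0 (S = 35): V_0 = e^(−0.02)·[0.7640·5.6015 + 0.2360·17.4316] = 8.2272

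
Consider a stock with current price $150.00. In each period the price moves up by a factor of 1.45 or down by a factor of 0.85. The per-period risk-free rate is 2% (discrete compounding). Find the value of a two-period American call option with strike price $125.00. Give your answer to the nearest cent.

Risk-neutral probability p = (1 + 0.02 − 0.85)/(1.45 − 0.85) = 0.1700/0.6000 = 0.2833
Terminal stock prices: S_uu = 315.4, S_ud = 184.9, S_dd = 108.4
Terminal payoffs (S − K): max(190.4, 0) = 190.4, max(59.88, 0) = 59.88, max(-16.63, 0) = 0
Node u (S = 217.5): continuation = 1/1.02·[0.2833·190.3750 + 0.7167·59.8750] = 94.9510; exercise value = 92.5000 ≤ continuation, so V_u = 94.9510
Node d (S = 127.5): continuation = 1/1.02·[0.2833·59.8750 + 0.7167·0.0000] = 16.6319; exercise value = 2.5000 ≤ continuation, so V_d = 16.6319
Node 0 (S = 150): continuation = 1/1.02·[0.2833·94.9510 + 0.7167·16.6319] = 38.0611; exercise value = 25.0000 ≤ continuation, so V_0 = 38.0611

$38.06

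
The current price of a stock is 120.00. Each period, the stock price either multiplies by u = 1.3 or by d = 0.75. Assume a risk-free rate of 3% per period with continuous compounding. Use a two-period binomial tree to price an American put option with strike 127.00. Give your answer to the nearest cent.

19.95

Risk-neutral probability p = (e^0.03 − 0.75)/(1.3 − 0.75) = 0.2805/0.5500 = 0.5099
Terminal stock prices: S_uu = 202.8, S_ud = 117, S_dd = 67.5
Terminal payoffs (K − S): max(-75.8, 0) = 0, max(10, 0) = 10, max(59.5, 0) = 59.5
Node u (S = 156): continuation = e^(−0.03)·[0.5099·0.0000 + 0.4901·10.0000] = 4.7560; exercise value = 0.0000 ≤ continuation, so V_u = 4.7560
Node d (S = 90): continuation = e^(−0.03)·[0.5099·10.0000 + 0.4901·59.5000] = 33.2466; exercise value = 37.0000 > continuation, so V_d = 37.0000 (exercise)
Node 0 (S = 120): continuation = e^(−0.03)·[0.5099·4.7560 + 0.4901·37.0000] = 19.9506; exercise value = 7.0000 ≤ continuation, so V_0 = 19.9506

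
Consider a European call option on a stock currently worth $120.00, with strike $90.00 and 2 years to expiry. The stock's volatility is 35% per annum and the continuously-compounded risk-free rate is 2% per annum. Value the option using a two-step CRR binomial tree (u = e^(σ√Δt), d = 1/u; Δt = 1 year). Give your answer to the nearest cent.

$42.64

CRR parameters: u = e^(σ√Δt) = e^(0.35·√1) = 1.4191, d = 1/u = 0.7047
Per-period rate: rΔt = 0.02·1 = 0.02, so R = e^0.02 = 1.0202
Risk-neutral probability p = (e^0.02 − 0.7047)/(1.4191 − 0.7047) = 0.3155/0.7144 = 0.4417
Terminal stock prices: S_uu = 241.7, S_ud = 120, S_dd = 59.59
Terminal payoffs (S − K): max(151.7, 0) = 151.7, max(30, 0) = 30, max(-30.41, 0) = 0
Node u (S = 170.3): V_u = e^(−0.02)·[0.4417·151.6503 + 0.5583·30.0000] = 82.0702
Node d (S = 84.56): V_d = e^(−0.02)·[0.4417·30.0000 + 0.5583·0.0000] = 12.9875
Node 0 (S = 120): V_0 = e^(−0.02)·[0.4417·82.0702 + 0.5583·12.9875] = 42.6373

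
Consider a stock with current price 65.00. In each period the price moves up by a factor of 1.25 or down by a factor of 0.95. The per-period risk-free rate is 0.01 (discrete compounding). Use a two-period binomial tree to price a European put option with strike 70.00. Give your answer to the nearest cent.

7.11

Risk-neutral probability p = (1 + 0.01 − 0.95)/(1.25 − 0.95) = 0.0600/0.3000 = 0.2000
Terminal stock prices: S_uu = 101.6, S_ud = 77.19, S_dd = 58.66
Terminal payoffs (K − S): max(-31.56, 0) = 0, max(-7.188, 0) = 0, max(11.34, 0) = 11.34
Node u (S = 81.25): V_u = 1/1.01·[0.2000·0.0000 + 0.8000·0.0000] = 0.0000
Node d (S = 61.75): V_d = 1/1.01·[0.2000·0.0000 + 0.8000·11.3375] = 8.9802
Node 0 (S = 65): V_0 = 1/1.01·[0.2000·0.0000 + 0.8000·8.9802] = 7.1130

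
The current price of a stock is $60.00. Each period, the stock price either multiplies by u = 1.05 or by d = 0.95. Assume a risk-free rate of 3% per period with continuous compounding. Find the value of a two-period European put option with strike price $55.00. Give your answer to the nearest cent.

Risk-neutral probability p = (e^0.03 − 0.95)/(1.05 − 0.95) = 0.0805/0.1000 = 0.8045
Terminal stock prices: S_uu = 66.15, S_ud = 59.85, S_dd = 54.15
Terminal payoffs (K − S): max(-11.15, 0) = 0, max(-4.85, 0) = 0, max(0.85, 0) = 0.85
Node u (S = 63): V_u = e^(−0.03)·[0.8045·0.0000 + 0.1955·0.0000] = 0.0000
Node d (S = 57): V_d = e^(−0.03)·[0.8045·0.0000 + 0.1955·0.8500] = 0.1612
Node 0 (S = 60): V_0 = e^(−0.03)·[0.8045·0.0000 + 0.1955·0.1612] = 0.0306

$0.03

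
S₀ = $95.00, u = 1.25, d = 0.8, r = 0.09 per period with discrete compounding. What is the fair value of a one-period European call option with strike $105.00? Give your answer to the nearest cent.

Risk-neutral probability p = (1 + 0.09 − 0.8)/(1.25 − 0.8) = 0.2900/0.4500 = 0.6444
Terminal stock prices: S_u = 118.8, S_d = 76
Terminal payoffs (S − K): max(13.75, 0) = 13.75, max(-29, 0) = 0
Node 0 (S = 95): V_0 = 1/1.09·[0.6444·13.7500 + 0.3556·0.0000] = 8.1295

$8.13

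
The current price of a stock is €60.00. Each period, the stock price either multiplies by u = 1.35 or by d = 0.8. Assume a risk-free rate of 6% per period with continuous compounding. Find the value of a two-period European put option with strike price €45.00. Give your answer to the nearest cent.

Risk-neutral probability p = (e^0.06 − 0.8)/(1.35 − 0.8) = 0.2618/0.5500 = 0.4761
Terminal stock prices: S_uu = 109.4, S_ud = 64.8, S_dd = 38.4
Terminal payoffs (K − S): max(-64.35, 0) = 0, max(-19.8, 0) = 0, max(6.6, 0) = 6.6
Node u (S = 81): V_u = e^(−0.06)·[0.4761·0.0000 + 0.5239·0.0000] = 0.0000
Node d (S = 48): V_d = e^(−0.06)·[0.4761·0.0000 + 0.5239·6.6000] = 3.2566
Node 0 (S = 60): V_0 = e^(−0.06)·[0.4761·0.0000 + 0.5239·3.2566] = 1.6069

€1.61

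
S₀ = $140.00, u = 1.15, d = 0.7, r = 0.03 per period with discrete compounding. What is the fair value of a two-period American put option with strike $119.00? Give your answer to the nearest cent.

Risk-neutral probability p = (1 + 0.03 − 0.7)/(1.15 − 0.7) = 0.3300/0.4500 = 0.7333
Terminal stock prices: S_uu = 185.1, S_ud = 112.7, S_dd = 68.6
Terminal payoffs (K − S): max(-66.15, 0) = 0, max(6.3, 0) = 6.3, max(50.4, 0) = 50.4
Node u (S = 161): continuation = 1/1.03·[0.7333·0.0000 + 0.2667·6.3000] = 1.6311; exercise value = 0.0000 ≤ continuation, so V_u = 1.6311
Node d (S = 98): continuation = 1/1.03·[0.7333·6.3000 + 0.2667·50.4000] = 17.5340; exercise value = 21.0000 > continuation, so V_d = 21.0000 (exercise)
Node 0 (S = 140): continuation = 1/1.03·[0.7333·1.6311 + 0.2667·21.0000] = 6.5982; exercise value = 0.0000 ≤ continuation, so V_0 = 6.5982

$6.60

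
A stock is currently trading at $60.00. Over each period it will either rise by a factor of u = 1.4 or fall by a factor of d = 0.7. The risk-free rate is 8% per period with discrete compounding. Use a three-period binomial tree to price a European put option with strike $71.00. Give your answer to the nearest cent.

Risk-neutral probability p = (1 + 0.08 − 0.7)/(1.4 − 0.7) = 0.3800/0.7000 = 0.5429
Terminal stock prices: S_uuu = 164.6, S_uud = 82.32, S_udd = 41.16, S_ddd = 20.58
Terminal payoffs (K − S): max(-93.64, 0) = 0, max(-11.32, 0) = 0, max(29.84, 0) = 29.84, max(50.42, 0) = 50.42
Node uu (S = 117.6): V_uu = 1/1.08·[0.5429·0.0000 + 0.4571·0.0000] = 0.0000
Node ud (S = 58.8): V_ud = 1/1.08·[0.5429·0.0000 + 0.4571·29.8400] = 12.6307
Node dd (S = 29.4): V_dd = 1/1.08·[0.5429·29.8400 + 0.4571·50.4200] = 36.3407
Node u (S = 84): V_u = 1/1.08·[0.5429·0.0000 + 0.4571·12.6307] = 5.3463
Node d (S = 42): V_d = 1/1.08·[0.5429·12.6307 + 0.4571·36.3407] = 21.7311
Node 0 (S = 60): V_0 = 1/1.08·[0.5429·5.3463 + 0.4571·21.7311] = 11.8856

$11.89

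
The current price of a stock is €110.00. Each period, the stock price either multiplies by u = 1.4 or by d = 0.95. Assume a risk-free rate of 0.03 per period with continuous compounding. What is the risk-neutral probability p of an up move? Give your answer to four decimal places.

Risk-neutral probability p = (e^0.03 − 0.95)/(1.4 − 0.95) = 0.0805/0.4500 = 0.1788

p = 0.1788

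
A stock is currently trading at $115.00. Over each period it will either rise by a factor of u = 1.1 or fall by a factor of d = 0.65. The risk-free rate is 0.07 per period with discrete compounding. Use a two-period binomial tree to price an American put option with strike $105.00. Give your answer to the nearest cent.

$3.12

Risk-neutral probability p = (1 + 0.07 − 0.65)/(1.1 − 0.65) = 0.4200/0.4500 = 0.9333
Terminal stock prices: S_uu = 139.2, S_ud = 82.23, S_dd = 48.59
Terminal payoffs (K − S): max(-34.15, 0) = 0, max(22.77, 0) = 22.77, max(56.41, 0) = 56.41
Node u (S = 126.5): continuation = 1/1.07·[0.9333·0.0000 + 0.0667·22.7750] = 1.4190; exercise value = 0.0000 ≤ continuation, so V_u = 1.4190
Node d (S = 74.75): continuation = 1/1.07·[0.9333·22.7750 + 0.0667·56.4125] = 23.3808; exercise value = 30.2500 > continuation, so V_d = 30.2500 (exercise)
Node 0 (S = 115): continuation = 1/1.07·[0.9333·1.4190 + 0.0667·30.2500] = 3.1225; exercise value = 0.0000 ≤ continuation, so V_0 = 3.1225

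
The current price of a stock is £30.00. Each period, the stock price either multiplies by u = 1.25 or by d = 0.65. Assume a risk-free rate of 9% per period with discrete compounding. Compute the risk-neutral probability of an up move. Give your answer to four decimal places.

Risk-neutral probability p = (1 + 0.09 − 0.65)/(1.25 − 0.65) = 0.4400/0.6000 = 0.7333

p = 0.7333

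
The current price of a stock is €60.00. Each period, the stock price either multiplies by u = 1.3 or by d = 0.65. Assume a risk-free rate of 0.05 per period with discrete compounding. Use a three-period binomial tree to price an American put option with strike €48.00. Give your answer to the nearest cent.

€5.41

Risk-neutral probability p = (1 + 0.05 − 0.65)/(1.3 − 0.65) = 0.4000/0.6500 = 0.6154
Terminal stock prices: S_uuu = 131.8, S_uud = 65.91, S_udd = 32.96, S_ddd = 16.48
Terminal payoffs (K − S): max(-83.82, 0) = 0, max(-17.91, 0) = 0, max(15.04, 0) = 15.04, max(31.52, 0) = 31.52
Node uu (S = 101.4): continuation = 1/1.05·[0.6154·0.0000 + 0.3846·0.0000] = 0.0000; exercise value = 0.0000 ≤ continuation, so V_uu = 0.0000
Node ud (S = 50.7): continuation = 1/1.05·[0.6154·0.0000 + 0.3846·15.0450] = 5.5110; exercise value = 0.0000 ≤ continuation, so V_ud = 5.5110
Node dd (S = 25.35): continuation = 1/1.05·[0.6154·15.0450 + 0.3846·31.5225] = 20.3643; exercise value = 22.6500 > continuation, so V_dd = 22.6500 (exercise)
Node u (S = 78): continuation = 1/1.05·[0.6154·0.0000 + 0.3846·5.5110] = 2.0187; exercise value = 0.0000 ≤ continuation, so V_u = 2.0187
Node d (S = 39): continuation = 1/1.05·[0.6154·5.5110 + 0.3846·22.6500] = 11.5266; exercise value = 9.0000 ≤ continuation, so V_d = 11.5266
Node 0 (S = 60): continuation = 1/1.05·[0.6154·2.0187 + 0.3846·11.5266] = 5.4053; exercise value = 0.0000 ≤ continuation, so V_0 = 5.4053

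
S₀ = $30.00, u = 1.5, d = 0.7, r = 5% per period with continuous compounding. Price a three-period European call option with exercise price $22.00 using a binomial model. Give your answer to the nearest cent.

Risk-neutral probability p = (e^0.05 − 0.7)/(1.5 − 0.7) = 0.3513/0.8000 = 0.4391
Terminal stock prices: S_uuu = 101.2, S_uud = 47.25, S_udd = 22.05, S_ddd = 10.29
Terminal payoffs (S − K): max(79.25, 0) = 79.25, max(25.25, 0) = 25.25, max(0.05, 0) = 0.05, max(-11.71, 0) = 0
Node uu (S = 67.5): V_uu = e^(−0.05)·[0.4391·79.2500 + 0.5609·25.2500] = 46.5730
Node ud (S = 31.5): V_ud = e^(−0.05)·[0.4391·25.2500 + 0.5609·0.0500] = 10.5730
Node dd (S = 14.7): V_dd = e^(−0.05)·[0.4391·0.0500 + 0.5609·0.0000] = 0.0209
Node u (S = 45): V_u = e^(−0.05)·[0.4391·46.5730 + 0.5609·10.5730] = 25.0936
Node d (S = 21): V_d = e^(−0.05)·[0.4391·10.5730 + 0.5609·0.0209] = 4.4272
Node 0 (S = 30): V_0 = e^(−0.05)·[0.4391·25.0936 + 0.5609·4.4272] = 12.8431

$12.84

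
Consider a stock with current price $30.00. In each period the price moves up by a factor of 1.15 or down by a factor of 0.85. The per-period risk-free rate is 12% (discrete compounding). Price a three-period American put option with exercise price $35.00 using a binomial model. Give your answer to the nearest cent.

Risk-neutral probability p = (1 + 0.12 − 0.85)/(1.15 − 0.85) = 0.2700/0.3000 = 0.9000
Terminal stock prices: S_uuu = 45.63, S_uud = 33.72, S_udd = 24.93, S_ddd = 18.42
Terminal payoffs (K − S): max(-10.63, 0) = 0, max(1.276, 0) = 1.276, max(10.07, 0) = 10.07, max(16.58, 0) = 16.58
Node uu (S = 39.67): continuation = 1/1.12·[0.9000·0.0000 + 0.1000·1.2763] = 0.1140; exercise value = 0.0000 ≤ continuation, so V_uu = 0.1140
Node ud (S = 29.32): continuation = 1/1.12·[0.9000·1.2763 + 0.1000·10.0738] = 1.9250; exercise value = 5.6750 > continuation, so V_ud = 5.6750 (exercise)
Node dd (S = 21.67): continuation = 1/1.12·[0.9000·10.0738 + 0.1000·16.5763] = 9.5750; exercise value = 13.3250 > continuation, so V_dd = 13.3250 (exercise)
Node u (S = 34.5): continuation = 1/1.12·[0.9000·0.1140 + 0.1000·5.6750] = 0.5983; exercise value = 0.5000 ≤ continuation, so V_u = 0.5983
Node d (S = 25.5): continuation = 1/1.12·[0.9000·5.6750 + 0.1000·13.3250] = 5.7500; exercise value = 9.5000 > continuation, so V_d = 9.5000 (exercise)
Node 0 (S = 30): continuation = 1/1.12·[0.9000·0.5983 + 0.1000·9.5000] = 1.3290; exercise value = 5.0000 > continuation, so V_0 = 5.0000 (exercise)

$5.00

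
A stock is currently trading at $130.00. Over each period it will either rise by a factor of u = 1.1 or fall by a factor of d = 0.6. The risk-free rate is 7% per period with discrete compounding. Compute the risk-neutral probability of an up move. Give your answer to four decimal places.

p = 0.9400

Risk-neutral probability p = (1 + 0.07 − 0.6)/(1.1 − 0.6) = 0.4700/0.5000 = 0.9400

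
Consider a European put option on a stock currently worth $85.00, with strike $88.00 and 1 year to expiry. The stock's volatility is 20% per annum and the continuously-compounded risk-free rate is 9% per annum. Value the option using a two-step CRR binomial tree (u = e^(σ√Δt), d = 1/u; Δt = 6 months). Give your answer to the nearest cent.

CRR parameters: u = e^(σ√Δt) = e^(0.2·√0.5) = 1.1519, d = 1/u = 0.8681
Per-period rate: rΔt = 0.09·0.5 = 0.045, so R = e^0.045 = 1.0460
Risk-neutral probability p = (e^0.045 − 0.8681)/(1.1519 − 0.8681) = 0.1779/0.2838 = 0.6269
Terminal stock prices: S_uu = 112.8, S_ud = 85, S_dd = 64.06
Terminal payoffs (K − S): max(-24.79, 0) = 0, max(3, 0) = 3, max(23.94, 0) = 23.94
Node u (S = 97.91): V_u = e^(−0.045)·[0.6269·0.0000 + 0.3731·3.0000] = 1.0701
Node d (S = 73.79): V_d = e^(−0.045)·[0.6269·3.0000 + 0.3731·23.9407] = 10.3373
Node 0 (S = 85): V_0 = e^(−0.045)·[0.6269·1.0701 + 0.3731·10.3373] = 4.3285

$4.33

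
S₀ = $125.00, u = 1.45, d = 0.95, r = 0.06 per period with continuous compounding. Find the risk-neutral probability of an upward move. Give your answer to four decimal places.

p = 0.2237

Risk-neutral probability p = (e^0.06 − 0.95)/(1.45 − 0.95) = 0.1118/0.5000 = 0.2237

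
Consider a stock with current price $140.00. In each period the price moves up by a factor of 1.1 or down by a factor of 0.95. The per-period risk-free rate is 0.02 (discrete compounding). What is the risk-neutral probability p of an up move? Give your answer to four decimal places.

p = 0.4667

Risk-neutral probability p = (1 + 0.02 − 0.95)/(1.1 − 0.95) = 0.0700/0.1500 = 0.4667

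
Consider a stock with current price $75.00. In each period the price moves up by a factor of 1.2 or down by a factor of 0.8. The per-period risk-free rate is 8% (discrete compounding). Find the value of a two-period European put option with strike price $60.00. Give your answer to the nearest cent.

Risk-neutral probability p = (1 + 0.08 − 0.8)/(1.2 − 0.8) = 0.2800/0.4000 = 0.7000
Terminal stock prices: S_uu = 108, S_ud = 72, S_dd = 48
Terminal payoffs (K − S): max(-48, 0) = 0, max(-12, 0) = 0, max(12, 0) = 12
Node u (S = 90): V_u = 1/1.08·[0.7000·0.0000 + 0.3000·0.0000] = 0.0000
Node d (S = 60): V_d = 1/1.08·[0.7000·0.0000 + 0.3000·12.0000] = 3.3333
Node 0 (S = 75): V_0 = 1/1.08·[0.7000·0.0000 + 0.3000·3.3333] = 0.9259

$0.93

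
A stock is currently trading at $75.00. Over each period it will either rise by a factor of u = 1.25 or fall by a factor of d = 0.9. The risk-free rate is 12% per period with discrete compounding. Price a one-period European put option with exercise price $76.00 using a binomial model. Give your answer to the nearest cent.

$2.82

Risk-neutral probability p = (1 + 0.12 − 0.9)/(1.25 − 0.9) = 0.2200/0.3500 = 0.6286
Terminal stock prices: S_u = 93.75, S_d = 67.5
Terminal payoffs (K − S): max(-17.75, 0) = 0, max(8.5, 0) = 8.5
Node 0 (S = 75): V_0 = 1/1.12·[0.6286·0.0000 + 0.3714·8.5000] = 2.8189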